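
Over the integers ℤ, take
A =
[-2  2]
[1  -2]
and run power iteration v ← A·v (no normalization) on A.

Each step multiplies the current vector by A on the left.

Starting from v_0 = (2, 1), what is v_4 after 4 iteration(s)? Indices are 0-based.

v_4 = (40, -28)

v_0 = (2, 1).
v_1 = A·v_0 = (-2, 0).
v_2 = A·v_1 = (4, -2).
v_3 = A·v_2 = (-12, 8).
v_4 = A·v_3 = (40, -28).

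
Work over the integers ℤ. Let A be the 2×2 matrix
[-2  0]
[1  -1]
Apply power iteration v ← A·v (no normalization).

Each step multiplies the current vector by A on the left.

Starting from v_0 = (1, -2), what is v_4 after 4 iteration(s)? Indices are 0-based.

v_0 = (1, -2).
v_1 = A·v_0 = (-2, 3).
v_2 = A·v_1 = (4, -5).
v_3 = A·v_2 = (-8, 9).
v_4 = A·v_3 = (16, -17).

v_4 = (16, -17)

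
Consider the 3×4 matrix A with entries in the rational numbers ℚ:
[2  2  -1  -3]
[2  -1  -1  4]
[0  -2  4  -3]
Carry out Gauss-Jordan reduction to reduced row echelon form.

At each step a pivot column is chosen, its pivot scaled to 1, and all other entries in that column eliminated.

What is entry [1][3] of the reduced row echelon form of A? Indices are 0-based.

M[1][3] = -7/3

step 1: normalize row 0 (÷2) = (1, 1, -1/2, -3/2)
  row 1: subtract 2×row0 = (0, -3, 0, 7)
step 2: normalize row 1 (÷-3) = (0, 1, 0, -7/3)
  row 0: subtract 1×row1 = (1, 0, -1/2, 5/6)
  row 2: subtract -2×row1 = (0, 0, 4, -23/3)
step 3: normalize row 2 (÷4) = (0, 0, 1, -23/12)
  row 0: subtract -1/2×row2 = (1, 0, 0, -1/8)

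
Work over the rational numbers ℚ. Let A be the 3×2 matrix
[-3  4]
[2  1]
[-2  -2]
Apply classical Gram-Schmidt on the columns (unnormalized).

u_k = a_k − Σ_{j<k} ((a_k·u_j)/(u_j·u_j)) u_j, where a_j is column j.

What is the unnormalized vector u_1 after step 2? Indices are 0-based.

u_1 = (50/17, 29/17, -46/17)

Step 1: u_0 = a_0 = (-3, 2, -2).
Step 2: u_1 = a_1 − (-6/17)·u_0 = (50/17, 29/17, -46/17).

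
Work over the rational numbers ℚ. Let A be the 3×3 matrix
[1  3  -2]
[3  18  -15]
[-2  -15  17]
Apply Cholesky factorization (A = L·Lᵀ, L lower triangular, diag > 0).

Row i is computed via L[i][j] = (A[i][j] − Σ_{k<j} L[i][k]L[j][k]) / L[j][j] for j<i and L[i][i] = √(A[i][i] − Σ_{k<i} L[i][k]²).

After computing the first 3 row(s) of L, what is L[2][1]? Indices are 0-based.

L[2][1] = -3

Step 1: L[0][0] = √(1) = 1.
  L[1][0] = (3) / L[0][0] = 3.
Step 2: L[1][1] = √(9) = 3.
  L[2][0] = (-2) / L[0][0] = -2.
  L[2][1] = (-9) / L[1][1] = -3.
Step 3: L[2][2] = √(4) = 2.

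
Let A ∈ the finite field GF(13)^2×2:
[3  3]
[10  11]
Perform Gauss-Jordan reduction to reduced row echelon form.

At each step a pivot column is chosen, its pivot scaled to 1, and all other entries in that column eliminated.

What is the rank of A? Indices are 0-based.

rank = 2

step 1: normalize row 0 (÷3) = (1, 1)
  row 1: subtract 10×row0 = (0, 1)
step 2: normalize row 1 (÷1) = (0, 1)
  row 0: subtract 1×row1 = (1, 0)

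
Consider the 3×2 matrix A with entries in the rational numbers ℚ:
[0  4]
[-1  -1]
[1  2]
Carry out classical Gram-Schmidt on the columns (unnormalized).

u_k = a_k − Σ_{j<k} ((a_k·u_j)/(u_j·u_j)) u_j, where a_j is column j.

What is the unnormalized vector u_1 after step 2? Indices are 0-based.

Step 1: u_0 = a_0 = (0, -1, 1).
Step 2: u_1 = a_1 − (3/2)·u_0 = (4, 1/2, 1/2).

u_1 = (4, 1/2, 1/2)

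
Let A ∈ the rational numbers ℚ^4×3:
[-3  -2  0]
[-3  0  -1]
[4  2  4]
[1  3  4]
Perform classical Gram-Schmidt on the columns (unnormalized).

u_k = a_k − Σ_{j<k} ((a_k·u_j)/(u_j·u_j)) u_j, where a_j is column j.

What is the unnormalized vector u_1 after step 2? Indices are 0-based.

Step 1: u_0 = a_0 = (-3, -3, 4, 1).
Step 2: u_1 = a_1 − (17/35)·u_0 = (-19/35, 51/35, 2/35, 88/35).

u_1 = (-19/35, 51/35, 2/35, 88/35)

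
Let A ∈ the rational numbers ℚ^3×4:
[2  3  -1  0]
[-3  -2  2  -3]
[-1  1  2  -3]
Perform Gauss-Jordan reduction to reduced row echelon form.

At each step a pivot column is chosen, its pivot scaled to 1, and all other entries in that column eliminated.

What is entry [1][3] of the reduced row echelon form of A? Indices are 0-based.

M[1][3] = -6/5

pivot(0,0)=2: scale R0 → (1, 3/2, -1/2, 0)
  clear (1,0): R1 −= (-3)R0 → (0, 5/2, 1/2, -3)
  clear (2,0): R2 −= (-1)R0 → (0, 5/2, 3/2, -3)
pivot(1,1)=5/2: scale R1 → (0, 1, 1/5, -6/5)
  clear (0,1): R0 −= (3/2)R1 → (1, 0, -4/5, 9/5)
  clear (2,1): R2 −= (5/2)R1 → (0, 0, 1, 0)
pivot(2,2)=1: scale R2 → (0, 0, 1, 0)
  clear (0,2): R0 −= (-4/5)R2 → (1, 0, 0, 9/5)
  clear (1,2): R1 −= (1/5)R2 → (0, 1, 0, -6/5)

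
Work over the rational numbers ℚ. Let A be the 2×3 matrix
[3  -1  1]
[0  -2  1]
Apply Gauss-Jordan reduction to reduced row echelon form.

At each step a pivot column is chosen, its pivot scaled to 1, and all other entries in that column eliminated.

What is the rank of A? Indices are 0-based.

pivot(0,0)=3: scale R0 → (1, -1/3, 1/3)
pivot(1,1)=-2: scale R1 → (0, 1, -1/2)
  clear (0,1): R0 −= (-1/3)R1 → (1, 0, 1/6)

rank = 2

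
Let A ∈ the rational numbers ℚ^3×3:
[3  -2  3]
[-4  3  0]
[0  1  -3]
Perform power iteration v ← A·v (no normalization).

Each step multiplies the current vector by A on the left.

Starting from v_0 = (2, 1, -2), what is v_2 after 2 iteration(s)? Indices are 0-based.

v_2 = (25, -7, -26)

v_0 = (2, 1, -2).
v_1 = A·v_0 = (-2, -5, 7).
v_2 = A·v_1 = (25, -7, -26).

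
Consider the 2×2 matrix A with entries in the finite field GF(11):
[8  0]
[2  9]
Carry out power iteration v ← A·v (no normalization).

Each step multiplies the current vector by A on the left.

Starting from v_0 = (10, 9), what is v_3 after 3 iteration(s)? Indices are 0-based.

v_0 = (10, 9).
v_1 = A·v_0 = (3, 2).
v_2 = A·v_1 = (2, 2).
v_3 = A·v_2 = (5, 0).

v_3 = (5, 0)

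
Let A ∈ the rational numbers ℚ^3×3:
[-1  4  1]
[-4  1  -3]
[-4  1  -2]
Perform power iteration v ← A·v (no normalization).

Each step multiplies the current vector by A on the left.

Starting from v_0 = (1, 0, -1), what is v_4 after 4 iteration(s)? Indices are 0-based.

v_0 = (1, 0, -1).
v_1 = A·v_0 = (-2, -1, -2).
v_2 = A·v_1 = (-4, 13, 11).
v_3 = A·v_2 = (67, -4, 7).
v_4 = A·v_3 = (-76, -293, -286).

v_4 = (-76, -293, -286)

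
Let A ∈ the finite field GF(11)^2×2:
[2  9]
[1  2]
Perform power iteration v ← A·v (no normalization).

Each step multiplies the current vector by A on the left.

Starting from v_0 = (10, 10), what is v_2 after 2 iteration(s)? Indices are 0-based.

v_0 = (10, 10).
v_1 = A·v_0 = (0, 8).
v_2 = A·v_1 = (6, 5).

v_2 = (6, 5)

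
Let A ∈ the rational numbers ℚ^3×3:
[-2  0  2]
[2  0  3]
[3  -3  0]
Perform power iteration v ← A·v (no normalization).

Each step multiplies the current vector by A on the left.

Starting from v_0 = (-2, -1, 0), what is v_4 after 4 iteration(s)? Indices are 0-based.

v_4 = (-230, 35, 96)

v_0 = (-2, -1, 0).
v_1 = A·v_0 = (4, -4, -3).
v_2 = A·v_1 = (-14, -1, 24).
v_3 = A·v_2 = (76, 44, -39).
v_4 = A·v_3 = (-230, 35, 96).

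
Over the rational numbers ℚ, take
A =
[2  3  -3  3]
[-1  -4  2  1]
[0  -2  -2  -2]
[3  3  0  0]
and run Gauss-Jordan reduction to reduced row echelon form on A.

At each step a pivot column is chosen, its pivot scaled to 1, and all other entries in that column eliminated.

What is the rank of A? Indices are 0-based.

pivot(0,0)=2: scale R0 → (1, 3/2, -3/2, 3/2)
  clear (1,0): R1 −= (-1)R0 → (0, -5/2, 1/2, 5/2)
  clear (3,0): R3 −= (3)R0 → (0, -3/2, 9/2, -9/2)
pivot(1,1)=-5/2: scale R1 → (0, 1, -1/5, -1)
  clear (0,1): R0 −= (3/2)R1 → (1, 0, -6/5, 3)
  clear (2,1): R2 −= (-2)R1 → (0, 0, -12/5, -4)
  clear (3,1): R3 −= (-3/2)R1 → (0, 0, 21/5, -6)
pivot(2,2)=-12/5: scale R2 → (0, 0, 1, 5/3)
  clear (0,2): R0 −= (-6/5)R2 → (1, 0, 0, 5)
  clear (1,2): R1 −= (-1/5)R2 → (0, 1, 0, -2/3)
  clear (3,2): R3 −= (21/5)R2 → (0, 0, 0, -13)
pivot(3,3)=-13: scale R3 → (0, 0, 0, 1)
  clear (0,3): R0 −= (5)R3 → (1, 0, 0, 0)
  clear (1,3): R1 −= (-2/3)R3 → (0, 1, 0, 0)
  clear (2,3): R2 −= (5/3)R3 → (0, 0, 1, 0)

rank = 4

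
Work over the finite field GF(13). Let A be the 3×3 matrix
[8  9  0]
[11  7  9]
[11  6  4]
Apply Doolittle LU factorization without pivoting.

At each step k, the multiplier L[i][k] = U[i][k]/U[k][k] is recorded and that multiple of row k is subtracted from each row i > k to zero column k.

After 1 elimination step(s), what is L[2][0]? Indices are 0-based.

L[2][0] = 3

k=0: U[0][0]=8
  eliminate (1,0): mult=3, new row 1: (0, 6, 9); set L[1][0]=3
  eliminate (2,0): mult=3, new row 2: (0, 5, 4); set L[2][0]=3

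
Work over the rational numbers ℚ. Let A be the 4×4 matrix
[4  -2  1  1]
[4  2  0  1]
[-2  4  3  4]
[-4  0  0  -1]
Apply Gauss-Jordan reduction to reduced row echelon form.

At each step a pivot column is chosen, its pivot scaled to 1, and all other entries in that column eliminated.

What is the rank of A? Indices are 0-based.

rank = 4

[1] R0 /= 4  ⇒  (1, -1/2, 1/4, 1/4)
     R1 -= 4·R0  ⇒  (0, 4, -1, 0)
     R2 -= -2·R0  ⇒  (0, 3, 7/2, 9/2)
     R3 -= -4·R0  ⇒  (0, -2, 1, 0)
[2] R1 /= 4  ⇒  (0, 1, -1/4, 0)
     R0 -= -1/2·R1  ⇒  (1, 0, 1/8, 1/4)
     R2 -= 3·R1  ⇒  (0, 0, 17/4, 9/2)
     R3 -= -2·R1  ⇒  (0, 0, 1/2, 0)
[3] R2 /= 17/4  ⇒  (0, 0, 1, 18/17)
     R0 -= 1/8·R2  ⇒  (1, 0, 0, 2/17)
     R1 -= -1/4·R2  ⇒  (0, 1, 0, 9/34)
     R3 -= 1/2·R2  ⇒  (0, 0, 0, -9/17)
[4] R3 /= -9/17  ⇒  (0, 0, 0, 1)
     R0 -= 2/17·R3  ⇒  (1, 0, 0, 0)
     R1 -= 9/34·R3  ⇒  (0, 1, 0, 0)
     R2 -= 18/17·R3  ⇒  (0, 0, 1, 0)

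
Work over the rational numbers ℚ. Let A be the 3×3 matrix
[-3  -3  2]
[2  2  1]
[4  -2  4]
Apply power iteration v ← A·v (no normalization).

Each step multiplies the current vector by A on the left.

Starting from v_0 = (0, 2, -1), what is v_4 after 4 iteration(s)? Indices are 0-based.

v_4 = (77, -630, -1108)

v_0 = (0, 2, -1).
v_1 = A·v_0 = (-8, 3, -8).
v_2 = A·v_1 = (-1, -18, -70).
v_3 = A·v_2 = (-83, -108, -248).
v_4 = A·v_3 = (77, -630, -1108).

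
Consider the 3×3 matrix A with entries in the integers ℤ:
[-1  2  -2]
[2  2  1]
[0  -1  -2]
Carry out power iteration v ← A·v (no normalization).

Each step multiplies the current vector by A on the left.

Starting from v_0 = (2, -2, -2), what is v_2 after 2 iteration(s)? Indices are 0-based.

v_2 = (-14, -2, -10)

v_0 = (2, -2, -2).
v_1 = A·v_0 = (-2, -2, 6).
v_2 = A·v_1 = (-14, -2, -10).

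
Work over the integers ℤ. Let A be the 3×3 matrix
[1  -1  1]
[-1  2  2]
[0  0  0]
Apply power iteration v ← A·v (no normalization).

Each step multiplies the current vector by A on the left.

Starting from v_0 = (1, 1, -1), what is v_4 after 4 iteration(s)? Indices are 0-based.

v_0 = (1, 1, -1).
v_1 = A·v_0 = (-1, -1, 0).
v_2 = A·v_1 = (0, -1, 0).
v_3 = A·v_2 = (1, -2, 0).
v_4 = A·v_3 = (3, -5, 0).

v_4 = (3, -5, 0)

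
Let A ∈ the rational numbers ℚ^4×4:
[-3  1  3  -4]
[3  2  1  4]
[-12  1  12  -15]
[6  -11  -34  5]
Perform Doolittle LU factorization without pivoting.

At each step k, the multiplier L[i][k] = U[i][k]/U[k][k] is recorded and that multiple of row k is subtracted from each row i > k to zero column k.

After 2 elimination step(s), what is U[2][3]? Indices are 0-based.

Step 1: pivot at (0,0) is -3.
  row1 ← row1 − (-1)·row0  ⇒  L[1][0]=-1, U row1=(0, 3, 4, 0)
  row2 ← row2 − (4)·row0  ⇒  L[2][0]=4, U row2=(0, -3, 0, 1)
  row3 ← row3 − (-2)·row0  ⇒  L[3][0]=-2, U row3=(0, -9, -28, -3)
Step 2: pivot at (1,1) is 3.
  row2 ← row2 − (-1)·row1  ⇒  L[2][1]=-1, U row2=(0, 0, 4, 1)
  row3 ← row3 − (-3)·row1  ⇒  L[3][1]=-3, U row3=(0, 0, -16, -3)

U[2][3] = 1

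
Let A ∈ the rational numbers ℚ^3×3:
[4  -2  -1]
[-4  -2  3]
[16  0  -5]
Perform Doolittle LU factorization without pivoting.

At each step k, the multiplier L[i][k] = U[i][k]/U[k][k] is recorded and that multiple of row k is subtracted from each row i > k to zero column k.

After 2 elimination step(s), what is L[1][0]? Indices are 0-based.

L[1][0] = -1

Step 1: pivot at (0,0) is 4.
  row1 ← row1 − (-1)·row0  ⇒  L[1][0]=-1, U row1=(0, -4, 2)
  row2 ← row2 − (4)·row0  ⇒  L[2][0]=4, U row2=(0, 8, -1)
Step 2: pivot at (1,1) is -4.
  row2 ← row2 − (-2)·row1  ⇒  L[2][1]=-2, U row2=(0, 0, 3)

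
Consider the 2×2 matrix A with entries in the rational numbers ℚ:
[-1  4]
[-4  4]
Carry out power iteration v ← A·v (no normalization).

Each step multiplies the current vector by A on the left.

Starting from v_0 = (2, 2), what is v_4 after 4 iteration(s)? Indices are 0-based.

v_4 = (-198, 72)

v_0 = (2, 2).
v_1 = A·v_0 = (6, 0).
v_2 = A·v_1 = (-6, -24).
v_3 = A·v_2 = (-90, -72).
v_4 = A·v_3 = (-198, 72).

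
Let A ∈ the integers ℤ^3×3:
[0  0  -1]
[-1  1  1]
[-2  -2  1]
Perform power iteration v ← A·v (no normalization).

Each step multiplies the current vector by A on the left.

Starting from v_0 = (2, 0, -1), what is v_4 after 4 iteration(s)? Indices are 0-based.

v_4 = (-7, -9, 35)

v_0 = (2, 0, -1).
v_1 = A·v_0 = (1, -3, -5).
v_2 = A·v_1 = (5, -9, -1).
v_3 = A·v_2 = (1, -15, 7).
v_4 = A·v_3 = (-7, -9, 35).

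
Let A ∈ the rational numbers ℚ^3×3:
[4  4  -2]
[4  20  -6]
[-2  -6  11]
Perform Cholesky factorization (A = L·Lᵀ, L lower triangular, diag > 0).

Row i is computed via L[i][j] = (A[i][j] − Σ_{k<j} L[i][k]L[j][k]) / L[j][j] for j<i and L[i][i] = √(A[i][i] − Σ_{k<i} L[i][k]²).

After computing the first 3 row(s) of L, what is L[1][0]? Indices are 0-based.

L[1][0] = 2

Step 1: L[0][0] = √(4) = 2.
  L[1][0] = (4) / L[0][0] = 2.
Step 2: L[1][1] = √(16) = 4.
  L[2][0] = (-2) / L[0][0] = -1.
  L[2][1] = (-4) / L[1][1] = -1.
Step 3: L[2][2] = √(9) = 3.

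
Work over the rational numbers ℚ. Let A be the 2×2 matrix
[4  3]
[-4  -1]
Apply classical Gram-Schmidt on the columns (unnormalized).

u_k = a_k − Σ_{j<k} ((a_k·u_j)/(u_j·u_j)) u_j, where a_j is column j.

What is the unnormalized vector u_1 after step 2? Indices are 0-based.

Step 1: u_0 = a_0 = (4, -4).
Step 2: u_1 = a_1 − (1/2)·u_0 = (1, 1).

u_1 = (1, 1)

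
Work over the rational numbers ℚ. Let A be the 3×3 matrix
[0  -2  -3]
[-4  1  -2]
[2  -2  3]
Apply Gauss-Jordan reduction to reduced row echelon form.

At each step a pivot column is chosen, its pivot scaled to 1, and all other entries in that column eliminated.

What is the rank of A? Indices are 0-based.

[1] R0 <-> R1
[1] R0 /= -4  ⇒  (1, -1/4, 1/2)
     R2 -= 2·R0  ⇒  (0, -3/2, 2)
[2] R1 /= -2  ⇒  (0, 1, 3/2)
     R0 -= -1/4·R1  ⇒  (1, 0, 7/8)
     R2 -= -3/2·R1  ⇒  (0, 0, 17/4)
[3] R2 /= 17/4  ⇒  (0, 0, 1)
     R0 -= 7/8·R2  ⇒  (1, 0, 0)
     R1 -= 3/2·R2  ⇒  (0, 1, 0)

rank = 3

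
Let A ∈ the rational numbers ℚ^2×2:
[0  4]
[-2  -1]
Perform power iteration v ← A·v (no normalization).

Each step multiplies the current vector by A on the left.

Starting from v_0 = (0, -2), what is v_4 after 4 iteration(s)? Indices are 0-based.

v_0 = (0, -2).
v_1 = A·v_0 = (-8, 2).
v_2 = A·v_1 = (8, 14).
v_3 = A·v_2 = (56, -30).
v_4 = A·v_3 = (-120, -82).

v_4 = (-120, -82)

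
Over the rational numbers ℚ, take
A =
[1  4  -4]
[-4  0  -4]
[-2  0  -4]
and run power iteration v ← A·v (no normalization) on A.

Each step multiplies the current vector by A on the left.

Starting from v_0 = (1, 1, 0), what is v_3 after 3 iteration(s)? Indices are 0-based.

v_3 = (-43, 20, 14)

v_0 = (1, 1, 0).
v_1 = A·v_0 = (5, -4, -2).
v_2 = A·v_1 = (-3, -12, -2).
v_3 = A·v_2 = (-43, 20, 14).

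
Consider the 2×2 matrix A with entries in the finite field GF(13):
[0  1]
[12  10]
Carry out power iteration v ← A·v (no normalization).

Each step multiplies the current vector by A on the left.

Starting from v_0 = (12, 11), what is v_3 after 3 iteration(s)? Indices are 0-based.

v_3 = (7, 11)

v_0 = (12, 11).
v_1 = A·v_0 = (11, 7).
v_2 = A·v_1 = (7, 7).
v_3 = A·v_2 = (7, 11).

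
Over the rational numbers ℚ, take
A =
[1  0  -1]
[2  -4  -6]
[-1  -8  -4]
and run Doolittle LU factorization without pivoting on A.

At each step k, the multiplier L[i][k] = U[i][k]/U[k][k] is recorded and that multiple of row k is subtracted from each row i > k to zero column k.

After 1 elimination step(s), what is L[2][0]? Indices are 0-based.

Step 1: pivot at (0,0) is 1.
  row1 ← row1 − (2)·row0  ⇒  L[1][0]=2, U row1=(0, -4, -4)
  row2 ← row2 − (-1)·row0  ⇒  L[2][0]=-1, U row2=(0, -8, -5)

L[2][0] = -1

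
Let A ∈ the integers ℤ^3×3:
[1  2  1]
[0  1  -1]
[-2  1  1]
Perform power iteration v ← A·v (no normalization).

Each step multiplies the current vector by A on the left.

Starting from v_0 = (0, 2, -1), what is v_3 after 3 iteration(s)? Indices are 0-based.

v_0 = (0, 2, -1).
v_1 = A·v_0 = (3, 3, 1).
v_2 = A·v_1 = (10, 2, -2).
v_3 = A·v_2 = (12, 4, -20).

v_3 = (12, 4, -20)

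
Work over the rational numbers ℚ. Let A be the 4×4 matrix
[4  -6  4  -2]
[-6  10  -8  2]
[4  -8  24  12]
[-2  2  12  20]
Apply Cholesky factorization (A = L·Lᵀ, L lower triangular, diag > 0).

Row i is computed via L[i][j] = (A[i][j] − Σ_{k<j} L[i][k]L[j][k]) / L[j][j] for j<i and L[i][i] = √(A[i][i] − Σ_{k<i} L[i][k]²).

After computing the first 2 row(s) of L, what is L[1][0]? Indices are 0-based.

L[1][0] = -3

Step 1: L[0][0] = √(4) = 2.
  L[1][0] = (-6) / L[0][0] = -3.
Step 2: L[1][1] = √(1) = 1.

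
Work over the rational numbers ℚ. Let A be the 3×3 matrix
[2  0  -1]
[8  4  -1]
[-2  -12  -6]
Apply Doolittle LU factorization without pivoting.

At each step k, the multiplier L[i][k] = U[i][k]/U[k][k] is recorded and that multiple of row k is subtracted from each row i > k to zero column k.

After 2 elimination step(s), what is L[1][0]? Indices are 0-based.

Step 1: pivot at (0,0) is 2.
  row1 ← row1 − (4)·row0  ⇒  L[1][0]=4, U row1=(0, 4, 3)
  row2 ← row2 − (-1)·row0  ⇒  L[2][0]=-1, U row2=(0, -12, -7)
Step 2: pivot at (1,1) is 4.
  row2 ← row2 − (-3)·row1  ⇒  L[2][1]=-3, U row2=(0, 0, 2)

L[1][0] = 4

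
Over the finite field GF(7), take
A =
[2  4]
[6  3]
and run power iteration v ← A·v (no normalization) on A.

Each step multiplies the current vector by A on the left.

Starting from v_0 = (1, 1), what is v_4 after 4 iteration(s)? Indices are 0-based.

v_4 = (0, 5)

v_0 = (1, 1).
v_1 = A·v_0 = (6, 2).
v_2 = A·v_1 = (6, 0).
v_3 = A·v_2 = (5, 1).
v_4 = A·v_3 = (0, 5).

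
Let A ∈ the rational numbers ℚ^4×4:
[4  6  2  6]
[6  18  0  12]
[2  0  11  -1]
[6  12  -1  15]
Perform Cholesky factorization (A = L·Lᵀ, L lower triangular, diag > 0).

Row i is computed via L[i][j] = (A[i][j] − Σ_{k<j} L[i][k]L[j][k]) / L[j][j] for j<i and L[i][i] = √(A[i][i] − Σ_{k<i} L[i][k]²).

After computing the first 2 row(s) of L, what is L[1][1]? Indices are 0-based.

L[1][1] = 3

Step 1: L[0][0] = √(4) = 2.
  L[1][0] = (6) / L[0][0] = 3.
Step 2: L[1][1] = √(9) = 3.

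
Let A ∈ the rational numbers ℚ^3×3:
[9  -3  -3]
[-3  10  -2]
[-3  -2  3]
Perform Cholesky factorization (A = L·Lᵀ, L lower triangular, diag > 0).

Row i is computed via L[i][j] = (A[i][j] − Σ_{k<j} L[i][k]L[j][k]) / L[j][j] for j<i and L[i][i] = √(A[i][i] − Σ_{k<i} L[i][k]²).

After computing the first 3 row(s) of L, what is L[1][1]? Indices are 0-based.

L[1][1] = 3

Step 1: L[0][0] = √(9) = 3.
  L[1][0] = (-3) / L[0][0] = -1.
Step 2: L[1][1] = √(9) = 3.
  L[2][0] = (-3) / L[0][0] = -1.
  L[2][1] = (-3) / L[1][1] = -1.
Step 3: L[2][2] = √(1) = 1.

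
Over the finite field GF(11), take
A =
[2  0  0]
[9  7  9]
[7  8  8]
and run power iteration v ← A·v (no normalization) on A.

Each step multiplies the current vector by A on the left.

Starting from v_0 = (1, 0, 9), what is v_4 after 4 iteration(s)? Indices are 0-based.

v_0 = (1, 0, 9).
v_1 = A·v_0 = (2, 2, 2).
v_2 = A·v_1 = (4, 6, 2).
v_3 = A·v_2 = (8, 8, 4).
v_4 = A·v_3 = (5, 10, 9).

v_4 = (5, 10, 9)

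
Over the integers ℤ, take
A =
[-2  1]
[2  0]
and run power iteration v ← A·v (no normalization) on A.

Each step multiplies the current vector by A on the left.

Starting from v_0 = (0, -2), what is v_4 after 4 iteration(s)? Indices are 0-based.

v_0 = (0, -2).
v_1 = A·v_0 = (-2, 0).
v_2 = A·v_1 = (4, -4).
v_3 = A·v_2 = (-12, 8).
v_4 = A·v_3 = (32, -24).

v_4 = (32, -24)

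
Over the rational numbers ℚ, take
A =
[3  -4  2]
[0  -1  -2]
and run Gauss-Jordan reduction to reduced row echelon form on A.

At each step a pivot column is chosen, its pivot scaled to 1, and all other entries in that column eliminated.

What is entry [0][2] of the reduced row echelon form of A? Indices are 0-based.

M[0][2] = 10/3

pivot(0,0)=3: scale R0 → (1, -4/3, 2/3)
pivot(1,1)=-1: scale R1 → (0, 1, 2)
  clear (0,1): R0 −= (-4/3)R1 → (1, 0, 10/3)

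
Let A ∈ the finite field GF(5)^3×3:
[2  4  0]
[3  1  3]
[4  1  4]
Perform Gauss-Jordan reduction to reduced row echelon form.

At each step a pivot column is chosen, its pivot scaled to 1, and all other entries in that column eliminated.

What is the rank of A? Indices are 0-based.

pivot(0,0)=2: scale R0 → (1, 2, 0)
  clear (1,0): R1 −= (3)R0 → (0, 0, 3)
  clear (2,0): R2 −= (4)R0 → (0, 3, 4)
pivot(1,1): swap R1↔R2
pivot(1,1)=3: scale R1 → (0, 1, 3)
  clear (0,1): R0 −= (2)R1 → (1, 0, 4)
pivot(2,2)=3: scale R2 → (0, 0, 1)
  clear (0,2): R0 −= (4)R2 → (1, 0, 0)
  clear (1,2): R1 −= (3)R2 → (0, 1, 0)

rank = 3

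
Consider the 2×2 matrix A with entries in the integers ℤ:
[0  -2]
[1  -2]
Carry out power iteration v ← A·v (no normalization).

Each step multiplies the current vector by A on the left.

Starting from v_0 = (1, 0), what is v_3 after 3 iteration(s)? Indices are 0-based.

v_3 = (4, 2)

v_0 = (1, 0).
v_1 = A·v_0 = (0, 1).
v_2 = A·v_1 = (-2, -2).
v_3 = A·v_2 = (4, 2).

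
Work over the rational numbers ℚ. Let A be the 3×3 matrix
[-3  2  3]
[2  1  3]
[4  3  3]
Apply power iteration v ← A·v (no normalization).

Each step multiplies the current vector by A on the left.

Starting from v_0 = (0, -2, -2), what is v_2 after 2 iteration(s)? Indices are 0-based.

v_2 = (-22, -64, -100)

v_0 = (0, -2, -2).
v_1 = A·v_0 = (-10, -8, -12).
v_2 = A·v_1 = (-22, -64, -100).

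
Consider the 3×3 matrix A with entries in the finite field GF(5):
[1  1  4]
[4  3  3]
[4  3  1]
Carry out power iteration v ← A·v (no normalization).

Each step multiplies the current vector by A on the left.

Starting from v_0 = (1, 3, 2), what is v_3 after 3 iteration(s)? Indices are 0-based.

v_3 = (1, 4, 4)

v_0 = (1, 3, 2).
v_1 = A·v_0 = (2, 4, 0).
v_2 = A·v_1 = (1, 0, 0).
v_3 = A·v_2 = (1, 4, 4).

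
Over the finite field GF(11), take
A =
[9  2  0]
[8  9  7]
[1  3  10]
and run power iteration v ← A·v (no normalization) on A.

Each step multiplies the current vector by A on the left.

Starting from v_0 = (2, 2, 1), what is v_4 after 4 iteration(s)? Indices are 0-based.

v_4 = (8, 2, 6)

v_0 = (2, 2, 1).
v_1 = A·v_0 = (0, 8, 7).
v_2 = A·v_1 = (5, 0, 6).
v_3 = A·v_2 = (1, 5, 10).
v_4 = A·v_3 = (8, 2, 6).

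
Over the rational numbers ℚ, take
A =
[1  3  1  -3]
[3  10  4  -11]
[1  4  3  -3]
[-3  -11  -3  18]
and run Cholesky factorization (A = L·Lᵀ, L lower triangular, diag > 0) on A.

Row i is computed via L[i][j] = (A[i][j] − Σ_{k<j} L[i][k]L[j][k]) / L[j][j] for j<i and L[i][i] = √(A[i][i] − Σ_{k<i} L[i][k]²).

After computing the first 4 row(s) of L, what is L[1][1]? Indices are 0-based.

L[1][1] = 1

Step 1: L[0][0] = √(1) = 1.
  L[1][0] = (3) / L[0][0] = 3.
Step 2: L[1][1] = √(1) = 1.
  L[2][0] = (1) / L[0][0] = 1.
  L[2][1] = (1) / L[1][1] = 1.
Step 3: L[2][2] = √(1) = 1.
  L[3][0] = (-3) / L[0][0] = -3.
  L[3][1] = (-2) / L[1][1] = -2.
  L[3][2] = (2) / L[2][2] = 2.
Step 4: L[3][3] = √(1) = 1.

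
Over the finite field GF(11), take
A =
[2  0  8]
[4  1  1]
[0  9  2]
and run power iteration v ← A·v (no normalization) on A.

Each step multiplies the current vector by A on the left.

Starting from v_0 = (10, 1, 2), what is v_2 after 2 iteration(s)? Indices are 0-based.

v_2 = (0, 2, 6)

v_0 = (10, 1, 2).
v_1 = A·v_0 = (3, 10, 2).
v_2 = A·v_1 = (0, 2, 6).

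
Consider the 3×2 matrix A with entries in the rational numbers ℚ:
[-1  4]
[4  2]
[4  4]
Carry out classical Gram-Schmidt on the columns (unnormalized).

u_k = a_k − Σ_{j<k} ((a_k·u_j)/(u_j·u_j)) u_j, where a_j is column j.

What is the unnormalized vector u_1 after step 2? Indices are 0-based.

Step 1: u_0 = a_0 = (-1, 4, 4).
Step 2: u_1 = a_1 − (20/33)·u_0 = (152/33, -14/33, 52/33).

u_1 = (152/33, -14/33, 52/33)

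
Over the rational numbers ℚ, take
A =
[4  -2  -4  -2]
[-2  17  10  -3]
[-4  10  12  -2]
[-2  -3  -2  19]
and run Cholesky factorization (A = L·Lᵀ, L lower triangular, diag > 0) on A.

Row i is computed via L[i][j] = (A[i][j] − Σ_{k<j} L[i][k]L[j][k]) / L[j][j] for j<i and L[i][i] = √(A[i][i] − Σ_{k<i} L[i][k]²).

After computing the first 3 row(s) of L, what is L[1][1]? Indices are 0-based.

Step 1: L[0][0] = √(4) = 2.
  L[1][0] = (-2) / L[0][0] = -1.
Step 2: L[1][1] = √(16) = 4.
  L[2][0] = (-4) / L[0][0] = -2.
  L[2][1] = (8) / L[1][1] = 2.
Step 3: L[2][2] = √(4) = 2.

L[1][1] = 4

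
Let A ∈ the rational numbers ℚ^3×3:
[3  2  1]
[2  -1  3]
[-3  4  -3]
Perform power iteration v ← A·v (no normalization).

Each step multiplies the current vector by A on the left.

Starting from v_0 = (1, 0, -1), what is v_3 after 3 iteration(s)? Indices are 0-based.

v_0 = (1, 0, -1).
v_1 = A·v_0 = (2, -1, 0).
v_2 = A·v_1 = (4, 5, -10).
v_3 = A·v_2 = (12, -27, 38).

v_3 = (12, -27, 38)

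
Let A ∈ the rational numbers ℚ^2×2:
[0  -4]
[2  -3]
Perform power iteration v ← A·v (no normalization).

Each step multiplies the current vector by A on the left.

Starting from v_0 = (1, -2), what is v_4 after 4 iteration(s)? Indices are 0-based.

v_4 = (160, 184)

v_0 = (1, -2).
v_1 = A·v_0 = (8, 8).
v_2 = A·v_1 = (-32, -8).
v_3 = A·v_2 = (32, -40).
v_4 = A·v_3 = (160, 184).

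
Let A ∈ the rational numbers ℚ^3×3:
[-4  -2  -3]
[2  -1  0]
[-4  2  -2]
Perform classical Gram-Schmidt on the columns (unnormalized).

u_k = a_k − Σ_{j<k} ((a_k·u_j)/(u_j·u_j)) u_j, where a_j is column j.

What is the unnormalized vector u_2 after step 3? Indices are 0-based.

Step 1: u_0 = a_0 = (-4, 2, -4).
Step 2: u_1 = a_1 − (-1/18)·u_0 = (-20/9, -8/9, 16/9).
Step 3: u_2 = a_2 − (5/9)·u_0 − (7/20)·u_1 = (0, -4/5, -2/5).

u_2 = (0, -4/5, -2/5)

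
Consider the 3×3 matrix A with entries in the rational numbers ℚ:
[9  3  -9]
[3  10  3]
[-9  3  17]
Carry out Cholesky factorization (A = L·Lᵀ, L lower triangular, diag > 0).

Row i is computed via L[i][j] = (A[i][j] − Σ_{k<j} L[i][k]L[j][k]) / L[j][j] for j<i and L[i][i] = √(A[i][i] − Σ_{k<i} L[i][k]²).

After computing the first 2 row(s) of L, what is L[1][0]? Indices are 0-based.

L[1][0] = 1

Step 1: L[0][0] = √(9) = 3.
  L[1][0] = (3) / L[0][0] = 1.
Step 2: L[1][1] = √(9) = 3.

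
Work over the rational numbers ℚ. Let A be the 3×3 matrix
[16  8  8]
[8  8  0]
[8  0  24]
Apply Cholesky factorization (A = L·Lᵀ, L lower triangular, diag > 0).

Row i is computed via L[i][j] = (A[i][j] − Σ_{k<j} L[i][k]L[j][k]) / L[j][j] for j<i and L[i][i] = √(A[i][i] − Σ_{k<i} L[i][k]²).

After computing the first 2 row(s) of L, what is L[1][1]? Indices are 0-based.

Step 1: L[0][0] = √(16) = 4.
  L[1][0] = (8) / L[0][0] = 2.
Step 2: L[1][1] = √(4) = 2.

L[1][1] = 2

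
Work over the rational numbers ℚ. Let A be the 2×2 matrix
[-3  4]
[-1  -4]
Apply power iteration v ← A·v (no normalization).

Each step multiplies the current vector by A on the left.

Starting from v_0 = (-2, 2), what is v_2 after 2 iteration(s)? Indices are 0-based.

v_2 = (-66, 10)

v_0 = (-2, 2).
v_1 = A·v_0 = (14, -6).
v_2 = A·v_1 = (-66, 10).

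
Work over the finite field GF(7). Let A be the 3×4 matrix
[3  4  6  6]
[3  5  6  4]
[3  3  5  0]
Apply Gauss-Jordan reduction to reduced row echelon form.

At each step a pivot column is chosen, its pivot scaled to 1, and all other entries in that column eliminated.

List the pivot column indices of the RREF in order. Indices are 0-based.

pivot(0,0)=3: scale R0 → (1, 6, 2, 2)
  clear (1,0): R1 −= (3)R0 → (0, 1, 0, 5)
  clear (2,0): R2 −= (3)R0 → (0, 6, 6, 1)
pivot(1,1)=1: scale R1 → (0, 1, 0, 5)
  clear (0,1): R0 −= (6)R1 → (1, 0, 2, 0)
  clear (2,1): R2 −= (6)R1 → (0, 0, 6, 6)
pivot(2,2)=6: scale R2 → (0, 0, 1, 1)
  clear (0,2): R0 −= (2)R2 → (1, 0, 0, 5)

pivot columns: 0, 1, 2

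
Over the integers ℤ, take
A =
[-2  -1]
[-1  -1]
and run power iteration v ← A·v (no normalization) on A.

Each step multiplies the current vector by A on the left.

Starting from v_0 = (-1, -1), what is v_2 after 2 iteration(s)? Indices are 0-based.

v_0 = (-1, -1).
v_1 = A·v_0 = (3, 2).
v_2 = A·v_1 = (-8, -5).

v_2 = (-8, -5)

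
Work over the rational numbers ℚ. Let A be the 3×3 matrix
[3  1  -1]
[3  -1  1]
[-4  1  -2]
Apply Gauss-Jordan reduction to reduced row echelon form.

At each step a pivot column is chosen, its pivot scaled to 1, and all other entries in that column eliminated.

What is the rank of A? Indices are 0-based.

pivot(0,0)=3: scale R0 → (1, 1/3, -1/3)
  clear (1,0): R1 −= (3)R0 → (0, -2, 2)
  clear (2,0): R2 −= (-4)R0 → (0, 7/3, -10/3)
pivot(1,1)=-2: scale R1 → (0, 1, -1)
  clear (0,1): R0 −= (1/3)R1 → (1, 0, 0)
  clear (2,1): R2 −= (7/3)R1 → (0, 0, -1)
pivot(2,2)=-1: scale R2 → (0, 0, 1)
  clear (1,2): R1 −= (-1)R2 → (0, 1, 0)

rank = 3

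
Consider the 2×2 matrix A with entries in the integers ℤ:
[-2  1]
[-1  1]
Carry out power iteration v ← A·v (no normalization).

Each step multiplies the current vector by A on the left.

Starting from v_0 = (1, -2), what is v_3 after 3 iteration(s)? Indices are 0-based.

v_3 = (-9, -4)

v_0 = (1, -2).
v_1 = A·v_0 = (-4, -3).
v_2 = A·v_1 = (5, 1).
v_3 = A·v_2 = (-9, -4).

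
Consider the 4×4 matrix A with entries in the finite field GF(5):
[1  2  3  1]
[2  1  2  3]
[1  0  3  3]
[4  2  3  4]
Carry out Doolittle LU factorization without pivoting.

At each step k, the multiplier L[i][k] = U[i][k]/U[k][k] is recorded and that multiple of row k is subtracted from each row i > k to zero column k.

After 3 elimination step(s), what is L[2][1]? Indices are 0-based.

L[2][1] = 4

Step 1: pivot at (0,0) is 1.
  row1 ← row1 − (2)·row0  ⇒  L[1][0]=2, U row1=(0, 2, 1, 1)
  row2 ← row2 − (1)·row0  ⇒  L[2][0]=1, U row2=(0, 3, 0, 2)
  row3 ← row3 − (4)·row0  ⇒  L[3][0]=4, U row3=(0, 4, 1, 0)
Step 2: pivot at (1,1) is 2.
  row2 ← row2 − (4)·row1  ⇒  L[2][1]=4, U row2=(0, 0, 1, 3)
  row3 ← row3 − (2)·row1  ⇒  L[3][1]=2, U row3=(0, 0, 4, 3)
Step 3: pivot at (2,2) is 1.
  row3 ← row3 − (4)·row2  ⇒  L[3][2]=4, U row3=(0, 0, 0, 1)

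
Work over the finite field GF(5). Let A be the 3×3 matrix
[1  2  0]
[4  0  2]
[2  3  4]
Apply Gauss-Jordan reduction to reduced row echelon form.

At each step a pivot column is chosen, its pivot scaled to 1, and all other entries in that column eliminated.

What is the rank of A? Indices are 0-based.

step 1: normalize row 0 (÷1) = (1, 2, 0)
  row 1: subtract 4×row0 = (0, 2, 2)
  row 2: subtract 2×row0 = (0, 4, 4)
step 2: normalize row 1 (÷2) = (0, 1, 1)
  row 0: subtract 2×row1 = (1, 0, 3)
  row 2: subtract 4×row1 = (0, 0, 0)
skip col 2 (zero from row 2)

rank = 2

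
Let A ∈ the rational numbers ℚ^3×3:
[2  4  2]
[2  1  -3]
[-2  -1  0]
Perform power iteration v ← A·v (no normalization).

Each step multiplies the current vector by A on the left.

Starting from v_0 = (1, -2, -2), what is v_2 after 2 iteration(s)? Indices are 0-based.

v_0 = (1, -2, -2).
v_1 = A·v_0 = (-10, 6, 0).
v_2 = A·v_1 = (4, -14, 14).

v_2 = (4, -14, 14)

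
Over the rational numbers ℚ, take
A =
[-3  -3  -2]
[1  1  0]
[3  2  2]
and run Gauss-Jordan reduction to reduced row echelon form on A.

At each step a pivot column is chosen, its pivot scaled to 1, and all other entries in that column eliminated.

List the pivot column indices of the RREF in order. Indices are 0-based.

[1] R0 /= -3  ⇒  (1, 1, 2/3)
     R1 -= 1·R0  ⇒  (0, 0, -2/3)
     R2 -= 3·R0  ⇒  (0, -1, 0)
[2] R1 <-> R2
[2] R1 /= -1  ⇒  (0, 1, 0)
     R0 -= 1·R1  ⇒  (1, 0, 2/3)
[3] R2 /= -2/3  ⇒  (0, 0, 1)
     R0 -= 2/3·R2  ⇒  (1, 0, 0)

pivot columns: 0, 1, 2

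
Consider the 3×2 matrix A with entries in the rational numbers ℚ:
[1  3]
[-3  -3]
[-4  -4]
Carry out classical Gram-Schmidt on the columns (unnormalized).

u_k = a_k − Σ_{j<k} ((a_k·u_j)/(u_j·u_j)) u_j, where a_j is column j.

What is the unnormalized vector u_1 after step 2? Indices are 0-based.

u_1 = (25/13, 3/13, 4/13)

Step 1: u_0 = a_0 = (1, -3, -4).
Step 2: u_1 = a_1 − (14/13)·u_0 = (25/13, 3/13, 4/13).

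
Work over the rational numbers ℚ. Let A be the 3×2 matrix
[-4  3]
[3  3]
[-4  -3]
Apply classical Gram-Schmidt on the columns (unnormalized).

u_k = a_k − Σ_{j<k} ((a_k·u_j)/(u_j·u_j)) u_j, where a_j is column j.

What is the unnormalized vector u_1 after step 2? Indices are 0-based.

u_1 = (159/41, 96/41, -87/41)

Step 1: u_0 = a_0 = (-4, 3, -4).
Step 2: u_1 = a_1 − (9/41)·u_0 = (159/41, 96/41, -87/41).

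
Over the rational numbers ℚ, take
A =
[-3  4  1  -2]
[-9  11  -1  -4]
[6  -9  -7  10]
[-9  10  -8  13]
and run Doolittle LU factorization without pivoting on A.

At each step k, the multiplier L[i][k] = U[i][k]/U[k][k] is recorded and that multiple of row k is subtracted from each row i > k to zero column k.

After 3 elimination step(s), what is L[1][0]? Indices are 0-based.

L[1][0] = 3

Step 1: pivot at (0,0) is -3.
  row1 ← row1 − (3)·row0  ⇒  L[1][0]=3, U row1=(0, -1, -4, 2)
  row2 ← row2 − (-2)·row0  ⇒  L[2][0]=-2, U row2=(0, -1, -5, 6)
  row3 ← row3 − (3)·row0  ⇒  L[3][0]=3, U row3=(0, -2, -11, 19)
Step 2: pivot at (1,1) is -1.
  row2 ← row2 − (1)·row1  ⇒  L[2][1]=1, U row2=(0, 0, -1, 4)
  row3 ← row3 − (2)·row1  ⇒  L[3][1]=2, U row3=(0, 0, -3, 15)
Step 3: pivot at (2,2) is -1.
  row3 ← row3 − (3)·row2  ⇒  L[3][2]=3, U row3=(0, 0, 0, 3)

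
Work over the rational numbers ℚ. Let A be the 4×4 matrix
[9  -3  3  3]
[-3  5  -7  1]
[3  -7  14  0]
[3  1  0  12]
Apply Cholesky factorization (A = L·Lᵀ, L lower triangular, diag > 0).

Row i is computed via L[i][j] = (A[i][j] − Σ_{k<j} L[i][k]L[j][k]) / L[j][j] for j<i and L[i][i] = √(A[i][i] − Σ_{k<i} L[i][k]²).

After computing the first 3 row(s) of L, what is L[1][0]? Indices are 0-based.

Step 1: L[0][0] = √(9) = 3.
  L[1][0] = (-3) / L[0][0] = -1.
Step 2: L[1][1] = √(4) = 2.
  L[2][0] = (3) / L[0][0] = 1.
  L[2][1] = (-6) / L[1][1] = -3.
Step 3: L[2][2] = √(4) = 2.

L[1][0] = -1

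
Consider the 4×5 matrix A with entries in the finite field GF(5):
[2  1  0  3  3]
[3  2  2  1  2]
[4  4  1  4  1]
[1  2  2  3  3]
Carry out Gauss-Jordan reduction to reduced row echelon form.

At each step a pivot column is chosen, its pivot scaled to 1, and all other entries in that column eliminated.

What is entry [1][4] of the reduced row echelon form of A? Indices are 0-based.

step 1: normalize row 0 (÷2) = (1, 3, 0, 4, 4)
  row 1: subtract 3×row0 = (0, 3, 2, 4, 0)
  row 2: subtract 4×row0 = (0, 2, 1, 3, 0)
  row 3: subtract 1×row0 = (0, 4, 2, 4, 4)
step 2: normalize row 1 (÷3) = (0, 1, 4, 3, 0)
  row 0: subtract 3×row1 = (1, 0, 3, 0, 4)
  row 2: subtract 2×row1 = (0, 0, 3, 2, 0)
  row 3: subtract 4×row1 = (0, 0, 1, 2, 4)
step 3: normalize row 2 (÷3) = (0, 0, 1, 4, 0)
  row 0: subtract 3×row2 = (1, 0, 0, 3, 4)
  row 1: subtract 4×row2 = (0, 1, 0, 2, 0)
  row 3: subtract 1×row2 = (0, 0, 0, 3, 4)
step 4: normalize row 3 (÷3) = (0, 0, 0, 1, 3)
  row 0: subtract 3×row3 = (1, 0, 0, 0, 0)
  row 1: subtract 2×row3 = (0, 1, 0, 0, 4)
  row 2: subtract 4×row3 = (0, 0, 1, 0, 3)

M[1][4] = 4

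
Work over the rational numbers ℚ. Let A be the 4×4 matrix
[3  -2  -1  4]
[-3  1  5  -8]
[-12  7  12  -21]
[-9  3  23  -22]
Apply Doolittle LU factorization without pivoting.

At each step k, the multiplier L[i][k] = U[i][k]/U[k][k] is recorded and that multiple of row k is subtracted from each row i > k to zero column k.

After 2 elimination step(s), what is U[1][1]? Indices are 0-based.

k=0: U[0][0]=3
  eliminate (1,0): mult=-1, new row 1: (0, -1, 4, -4); set L[1][0]=-1
  eliminate (2,0): mult=-4, new row 2: (0, -1, 8, -5); set L[2][0]=-4
  eliminate (3,0): mult=-3, new row 3: (0, -3, 20, -10); set L[3][0]=-3
k=1: U[1][1]=-1
  eliminate (2,1): mult=1, new row 2: (0, 0, 4, -1); set L[2][1]=1
  eliminate (3,1): mult=3, new row 3: (0, 0, 8, 2); set L[3][1]=3

U[1][1] = -1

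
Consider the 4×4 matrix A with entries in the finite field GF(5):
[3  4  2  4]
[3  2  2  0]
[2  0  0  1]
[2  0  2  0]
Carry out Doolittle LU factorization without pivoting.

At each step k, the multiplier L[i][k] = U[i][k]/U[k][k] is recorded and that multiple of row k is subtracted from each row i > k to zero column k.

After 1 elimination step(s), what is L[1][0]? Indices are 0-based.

L[1][0] = 1

Step 1: pivot at (0,0) is 3.
  row1 ← row1 − (1)·row0  ⇒  L[1][0]=1, U row1=(0, 3, 0, 1)
  row2 ← row2 − (4)·row0  ⇒  L[2][0]=4, U row2=(0, 4, 2, 0)
  row3 ← row3 − (4)·row0  ⇒  L[3][0]=4, U row3=(0, 4, 4, 4)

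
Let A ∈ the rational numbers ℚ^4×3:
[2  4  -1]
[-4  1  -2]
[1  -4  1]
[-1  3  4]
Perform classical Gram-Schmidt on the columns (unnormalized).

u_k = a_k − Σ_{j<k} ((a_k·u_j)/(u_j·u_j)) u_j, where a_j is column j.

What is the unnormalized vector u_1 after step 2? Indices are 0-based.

Step 1: u_0 = a_0 = (2, -4, 1, -1).
Step 2: u_1 = a_1 − (-3/22)·u_0 = (47/11, 5/11, -85/22, 63/22).

u_1 = (47/11, 5/11, -85/22, 63/22)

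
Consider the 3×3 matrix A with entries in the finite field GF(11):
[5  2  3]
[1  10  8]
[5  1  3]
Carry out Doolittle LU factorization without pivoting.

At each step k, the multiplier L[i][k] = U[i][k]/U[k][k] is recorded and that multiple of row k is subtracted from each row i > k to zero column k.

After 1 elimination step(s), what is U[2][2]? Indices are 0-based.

k=0: U[0][0]=5
  eliminate (1,0): mult=9, new row 1: (0, 3, 3); set L[1][0]=9
  eliminate (2,0): mult=1, new row 2: (0, 10, 0); set L[2][0]=1

U[2][2] = 0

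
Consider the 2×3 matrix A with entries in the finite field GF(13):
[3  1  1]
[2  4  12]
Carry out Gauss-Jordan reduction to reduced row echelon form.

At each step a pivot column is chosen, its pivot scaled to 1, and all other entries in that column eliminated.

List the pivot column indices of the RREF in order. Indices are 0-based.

pivot columns: 0, 1

[1] R0 /= 3  ⇒  (1, 9, 9)
     R1 -= 2·R0  ⇒  (0, 12, 7)
[2] R1 /= 12  ⇒  (0, 1, 6)
     R0 -= 9·R1  ⇒  (1, 0, 7)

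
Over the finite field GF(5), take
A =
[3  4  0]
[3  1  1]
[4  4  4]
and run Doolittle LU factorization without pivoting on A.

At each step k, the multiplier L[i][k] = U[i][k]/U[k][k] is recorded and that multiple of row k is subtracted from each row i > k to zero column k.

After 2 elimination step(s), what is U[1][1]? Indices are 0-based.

Step 1: pivot at (0,0) is 3.
  row1 ← row1 − (1)·row0  ⇒  L[1][0]=1, U row1=(0, 2, 1)
  row2 ← row2 − (3)·row0  ⇒  L[2][0]=3, U row2=(0, 2, 4)
Step 2: pivot at (1,1) is 2.
  row2 ← row2 − (1)·row1  ⇒  L[2][1]=1, U row2=(0, 0, 3)

U[1][1] = 2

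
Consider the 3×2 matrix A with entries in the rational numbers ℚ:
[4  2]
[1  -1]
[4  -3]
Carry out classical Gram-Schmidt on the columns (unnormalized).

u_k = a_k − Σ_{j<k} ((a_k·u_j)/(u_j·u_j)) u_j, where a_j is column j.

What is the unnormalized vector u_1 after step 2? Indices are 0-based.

Step 1: u_0 = a_0 = (4, 1, 4).
Step 2: u_1 = a_1 − (-5/33)·u_0 = (86/33, -28/33, -79/33).

u_1 = (86/33, -28/33, -79/33)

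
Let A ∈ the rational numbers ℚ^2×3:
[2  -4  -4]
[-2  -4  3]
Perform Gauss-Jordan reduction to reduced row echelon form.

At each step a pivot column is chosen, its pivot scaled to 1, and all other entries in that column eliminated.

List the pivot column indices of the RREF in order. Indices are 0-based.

pivot columns: 0, 1

[1] R0 /= 2  ⇒  (1, -2, -2)
     R1 -= -2·R0  ⇒  (0, -8, -1)
[2] R1 /= -8  ⇒  (0, 1, 1/8)
     R0 -= -2·R1  ⇒  (1, 0, -7/4)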